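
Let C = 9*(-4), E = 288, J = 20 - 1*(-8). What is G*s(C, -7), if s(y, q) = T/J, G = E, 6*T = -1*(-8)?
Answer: 96/7 ≈ 13.714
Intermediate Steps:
T = 4/3 (T = (-1*(-8))/6 = (1/6)*8 = 4/3 ≈ 1.3333)
J = 28 (J = 20 + 8 = 28)
C = -36
G = 288
s(y, q) = 1/21 (s(y, q) = (4/3)/28 = (4/3)*(1/28) = 1/21)
G*s(C, -7) = 288*(1/21) = 96/7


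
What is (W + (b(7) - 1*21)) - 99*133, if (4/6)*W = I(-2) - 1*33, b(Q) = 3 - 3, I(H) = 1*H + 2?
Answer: -26475/2 ≈ -13238.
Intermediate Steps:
I(H) = 2 + H (I(H) = H + 2 = 2 + H)
b(Q) = 0
W = -99/2 (W = 3*((2 - 2) - 1*33)/2 = 3*(0 - 33)/2 = (3/2)*(-33) = -99/2 ≈ -49.500)
(W + (b(7) - 1*21)) - 99*133 = (-99/2 + (0 - 1*21)) - 99*133 = (-99/2 + (0 - 21)) - 13167 = (-99/2 - 21) - 13167 = -141/2 - 13167 = -26475/2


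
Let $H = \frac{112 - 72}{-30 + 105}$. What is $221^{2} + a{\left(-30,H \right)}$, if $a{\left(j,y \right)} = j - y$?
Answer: $\frac{732157}{15} \approx 48810.0$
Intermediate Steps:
$H = \frac{8}{15}$ ($H = \frac{40}{75} = 40 \cdot \frac{1}{75} = \frac{8}{15} \approx 0.53333$)
$221^{2} + a{\left(-30,H \right)} = 221^{2} - \frac{458}{15} = 48841 - \frac{458}{15} = \frac{732157}{15}$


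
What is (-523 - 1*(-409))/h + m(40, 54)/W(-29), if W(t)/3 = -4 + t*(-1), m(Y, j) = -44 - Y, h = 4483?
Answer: -128374/112075 ≈ -1.1454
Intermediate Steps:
W(t) = -12 - 3*t (W(t) = 3*(-4 + t*(-1)) = 3*(-4 - t) = -12 - 3*t)
(-523 - 1*(-409))/h + m(40, 54)/W(-29) = (-523 - 1*(-409))/4483 + (-44 - 1*40)/(-12 - 3*(-29)) = (-523 + 409)*(1/4483) + (-44 - 40)/(-12 + 87) = -114*1/4483 - 84/75 = -114/4483 - 84*1/75 = -114/4483 - 28/25 = -128374/112075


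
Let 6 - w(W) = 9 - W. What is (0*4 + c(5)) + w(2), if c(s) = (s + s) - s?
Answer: 4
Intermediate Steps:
c(s) = s (c(s) = 2*s - s = s)
w(W) = -3 + W (w(W) = 6 - (9 - W) = 6 + (-9 + W) = -3 + W)
(0*4 + c(5)) + w(2) = (0*4 + 5) + (-3 + 2) = (0 + 5) - 1 = 5 - 1 = 4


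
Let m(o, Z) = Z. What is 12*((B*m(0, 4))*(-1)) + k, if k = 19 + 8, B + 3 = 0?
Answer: 171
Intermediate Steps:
B = -3 (B = -3 + 0 = -3)
k = 27
12*((B*m(0, 4))*(-1)) + k = 12*(-3*4*(-1)) + 27 = 12*(-12*(-1)) + 27 = 12*12 + 27 = 144 + 27 = 171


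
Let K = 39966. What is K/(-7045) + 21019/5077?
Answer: -54828527/35767465 ≈ -1.5329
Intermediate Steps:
K/(-7045) + 21019/5077 = 39966/(-7045) + 21019/5077 = 39966*(-1/7045) + 21019*(1/5077) = -39966/7045 + 21019/5077 = -54828527/35767465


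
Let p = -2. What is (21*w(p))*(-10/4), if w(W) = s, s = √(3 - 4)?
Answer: -105*I/2 ≈ -52.5*I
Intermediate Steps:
s = I (s = √(-1) = I ≈ 1.0*I)
w(W) = I
(21*w(p))*(-10/4) = (21*I)*(-10/4) = (21*I)*(-10*¼) = (21*I)*(-5/2) = -105*I/2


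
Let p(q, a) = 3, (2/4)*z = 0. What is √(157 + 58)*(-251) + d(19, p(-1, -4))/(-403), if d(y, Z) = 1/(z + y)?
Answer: -1/7657 - 251*√215 ≈ -3680.4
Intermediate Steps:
z = 0 (z = 2*0 = 0)
d(y, Z) = 1/y (d(y, Z) = 1/(0 + y) = 1/y)
√(157 + 58)*(-251) + d(19, p(-1, -4))/(-403) = √(157 + 58)*(-251) + 1/(19*(-403)) = √215*(-251) + (1/19)*(-1/403) = -251*√215 - 1/7657 = -1/7657 - 251*√215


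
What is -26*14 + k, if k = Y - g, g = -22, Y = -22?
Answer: -364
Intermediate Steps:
k = 0 (k = -22 - 1*(-22) = -22 + 22 = 0)
-26*14 + k = -26*14 + 0 = -364 + 0 = -364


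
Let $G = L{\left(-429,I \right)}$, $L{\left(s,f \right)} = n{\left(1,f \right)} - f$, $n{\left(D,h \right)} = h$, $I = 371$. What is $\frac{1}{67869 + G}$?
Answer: $\frac{1}{67869} \approx 1.4734 \cdot 10^{-5}$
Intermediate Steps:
$L{\left(s,f \right)} = 0$ ($L{\left(s,f \right)} = f - f = 0$)
$G = 0$
$\frac{1}{67869 + G} = \frac{1}{67869 + 0} = \frac{1}{67869}$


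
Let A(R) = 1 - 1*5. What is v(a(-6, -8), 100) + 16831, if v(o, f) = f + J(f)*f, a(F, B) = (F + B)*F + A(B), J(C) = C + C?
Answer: 36931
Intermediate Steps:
J(C) = 2*C
A(R) = -4 (A(R) = 1 - 5 = -4)
a(F, B) = -4 + F*(B + F) (a(F, B) = (F + B)*F - 4 = (B + F)*F - 4 = F*(B + F) - 4 = -4 + F*(B + F))
v(o, f) = f + 2*f**2 (v(o, f) = f + (2*f)*f = f + 2*f**2)
v(a(-6, -8), 100) + 16831 = 100*(1 + 2*100) + 16831 = 100*(1 + 200) + 16831 = 100*201 + 16831 = 20100 + 16831 = 36931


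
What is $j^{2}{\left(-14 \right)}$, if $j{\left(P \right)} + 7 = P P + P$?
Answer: $30625$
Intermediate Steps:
$j{\left(P \right)} = -7 + P + P^{2}$ ($j{\left(P \right)} = -7 + \left(P P + P\right) = -7 + \left(P^{2} + P\right) = -7 + \left(P + P^{2}\right) = -7 + P + P^{2}$)
$j^{2}{\left(-14 \right)} = \left(-7 - 14 + \left(-14\right)^{2}\right)^{2} = \left(-7 - 14 + 196\right)^{2} = 175^{2} = 30625$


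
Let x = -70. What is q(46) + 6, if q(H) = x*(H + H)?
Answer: -6434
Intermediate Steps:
q(H) = -140*H (q(H) = -70*(H + H) = -140*H)
q(46) + 6 = -140*46 + 6 = -6440 + 6 = -6434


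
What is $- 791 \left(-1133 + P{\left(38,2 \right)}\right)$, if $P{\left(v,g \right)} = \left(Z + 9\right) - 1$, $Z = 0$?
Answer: $889875$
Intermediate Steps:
$P{\left(v,g \right)} = 8$ ($P{\left(v,g \right)} = \left(0 + 9\right) - 1 = 9 - 1 = 8$)
$- 791 \left(-1133 + P{\left(38,2 \right)}\right) = - 791 \left(-1133 + 8\right) = \left(-791\right) \left(-1125\right) = 889875$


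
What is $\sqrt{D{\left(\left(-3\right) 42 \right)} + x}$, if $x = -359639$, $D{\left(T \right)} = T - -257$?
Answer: $2 i \sqrt{89877} \approx 599.59 i$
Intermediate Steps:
$D{\left(T \right)} = 257 + T$ ($D{\left(T \right)} = T + 257 = 257 + T$)
$\sqrt{D{\left(\left(-3\right) 42 \right)} + x} = \sqrt{\left(257 - 126\right) - 359639} = \sqrt{131 - 359639} = \sqrt{-359508} = 2 i \sqrt{89877}$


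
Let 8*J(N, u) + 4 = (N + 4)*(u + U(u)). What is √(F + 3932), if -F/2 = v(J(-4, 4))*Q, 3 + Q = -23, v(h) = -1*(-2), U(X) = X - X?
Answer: 2*√1009 ≈ 63.530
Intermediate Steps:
U(X) = 0
J(N, u) = -½ + u*(4 + N)/8 (J(N, u) = -½ + ((N + 4)*(u + 0))/8 = -½ + ((4 + N)*u)/8 = -½ + (u*(4 + N))/8 = -½ + u*(4 + N)/8)
v(h) = 2
Q = -26 (Q = -3 - 23 = -26)
F = 104 (F = -4*(-26) = -2*(-52) = 104)
√(F + 3932) = √(104 + 3932) = √4036 = 2*√1009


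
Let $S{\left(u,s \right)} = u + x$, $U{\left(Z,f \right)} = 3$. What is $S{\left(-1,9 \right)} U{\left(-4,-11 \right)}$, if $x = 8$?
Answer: $21$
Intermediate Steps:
$S{\left(u,s \right)} = 8 + u$ ($S{\left(u,s \right)} = u + 8 = 8 + u$)
$S{\left(-1,9 \right)} U{\left(-4,-11 \right)} = \left(8 - 1\right) 3 = 7 \cdot 3 = 21$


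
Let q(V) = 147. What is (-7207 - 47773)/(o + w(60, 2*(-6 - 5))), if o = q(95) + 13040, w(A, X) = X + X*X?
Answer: -54980/13649 ≈ -4.0281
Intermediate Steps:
w(A, X) = X + X²
o = 13187 (o = 147 + 13040 = 13187)
(-7207 - 47773)/(o + w(60, 2*(-6 - 5))) = (-7207 - 47773)/(13187 + (2*(-6 - 5))*(1 + 2*(-6 - 5))) = -54980/(13187 + (2*(-11))*(1 + 2*(-11))) = -54980/(13187 - 22*(1 - 22)) = -54980/(13187 - 22*(-21)) = -54980/(13187 + 462) = -54980/13649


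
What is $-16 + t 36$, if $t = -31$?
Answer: $-1132$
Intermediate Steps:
$-16 + t 36 = -16 - 1116 = -1132$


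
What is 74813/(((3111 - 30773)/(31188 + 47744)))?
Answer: -2952569858/13831 ≈ -2.1347e+5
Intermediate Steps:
74813/(((3111 - 30773)/(31188 + 47744))) = 74813/((-27662/78932)) = 74813/((-27662*1/78932)) = 74813/(-13831/39466) = 74813*(-39466/13831) = -2952569858/13831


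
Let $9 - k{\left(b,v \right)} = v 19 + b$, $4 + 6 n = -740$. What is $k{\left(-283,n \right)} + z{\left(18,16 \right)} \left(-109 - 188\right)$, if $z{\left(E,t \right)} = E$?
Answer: $-2698$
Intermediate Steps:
$n = -124$ ($n = - \frac{2}{3} + \frac{1}{6} \left(-740\right) = - \frac{2}{3} - \frac{370}{3} = -124$)
$k{\left(b,v \right)} = 9 - b - 19 v$ ($k{\left(b,v \right)} = 9 - \left(v 19 + b\right) = 9 - \left(19 v + b\right) = 9 - \left(b + 19 v\right) = 9 - b - 19 v$)
$k{\left(-283,n \right)} + z{\left(18,16 \right)} \left(-109 - 188\right) = \left(9 - -283 - -2356\right) + 18 \left(-109 - 188\right) = \left(9 + 283 + 2356\right) + 18 \left(-297\right) = 2648 - 5346 = -2698$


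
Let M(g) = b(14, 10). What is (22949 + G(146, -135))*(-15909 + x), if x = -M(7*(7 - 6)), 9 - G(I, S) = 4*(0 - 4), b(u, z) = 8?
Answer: -365677158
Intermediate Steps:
M(g) = 8
G(I, S) = 25 (G(I, S) = 9 - 4*(0 - 4) = 9 - 4*(-4) = 9 - 1*(-16) = 9 + 16 = 25)
x = -8 (x = -1*8 = -8)
(22949 + G(146, -135))*(-15909 + x) = (22949 + 25)*(-15909 - 8) = 22974*(-15917) = -365677158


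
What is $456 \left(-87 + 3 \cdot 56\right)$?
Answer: $36936$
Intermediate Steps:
$456 \left(-87 + 3 \cdot 56\right) = 456 \left(-87 + 168\right) = 456 \cdot 81 = 36936$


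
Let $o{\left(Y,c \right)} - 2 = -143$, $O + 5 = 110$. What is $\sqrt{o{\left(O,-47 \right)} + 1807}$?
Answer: $7 \sqrt{34} \approx 40.817$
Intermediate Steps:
$O = 105$ ($O = -5 + 110 = 105$)
$o{\left(Y,c \right)} = -141$ ($o{\left(Y,c \right)} = 2 - 143 = -141$)
$\sqrt{o{\left(O,-47 \right)} + 1807} = \sqrt{-141 + 1807} = \sqrt{1666} = 7 \sqrt{34}$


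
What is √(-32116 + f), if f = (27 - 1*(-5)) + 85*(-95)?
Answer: I*√40159 ≈ 200.4*I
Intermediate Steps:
f = -8043 (f = (27 + 5) - 8075 = 32 - 8075 = -8043)
√(-32116 + f) = √(-32116 - 8043) = √(-40159) = I*√40159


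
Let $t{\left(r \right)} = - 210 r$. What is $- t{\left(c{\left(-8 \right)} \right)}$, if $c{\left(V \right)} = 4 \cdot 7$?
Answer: $5880$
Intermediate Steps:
$c{\left(V \right)} = 28$
$- t{\left(c{\left(-8 \right)} \right)} = - \left(-210\right) 28 = \left(-1\right) \left(-5880\right) = 5880$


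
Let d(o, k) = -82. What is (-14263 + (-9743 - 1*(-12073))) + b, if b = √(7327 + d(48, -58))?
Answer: -11933 + 3*√805 ≈ -11848.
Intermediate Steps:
b = 3*√805 (b = √(7327 - 82) = √7245 = 3*√805 ≈ 85.118)
(-14263 + (-9743 - 1*(-12073))) + b = (-14263 + (-9743 - 1*(-12073))) + 3*√805 = (-14263 + (-9743 + 12073)) + 3*√805 = (-14263 + 2330) + 3*√805 = -11933 + 3*√805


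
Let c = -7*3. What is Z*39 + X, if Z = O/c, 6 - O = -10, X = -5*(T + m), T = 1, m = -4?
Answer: -103/7 ≈ -14.714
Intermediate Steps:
X = 15 (X = -5*(1 - 4) = -5*(-3) = 15)
O = 16 (O = 6 - 1*(-10) = 6 + 10 = 16)
c = -21
Z = -16/21 (Z = 16/(-21) = 16*(-1/21) = -16/21 ≈ -0.76190)
Z*39 + X = -16/21*39 + 15 = -208/7 + 15 = -103/7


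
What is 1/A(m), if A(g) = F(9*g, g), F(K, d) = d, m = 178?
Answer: 1/178 ≈ 0.0056180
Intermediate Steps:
A(g) = g
1/A(m) = 1/178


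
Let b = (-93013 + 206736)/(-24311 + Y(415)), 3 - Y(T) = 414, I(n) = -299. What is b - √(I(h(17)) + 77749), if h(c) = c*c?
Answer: -113723/24722 - 5*√3098 ≈ -282.90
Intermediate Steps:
h(c) = c²
Y(T) = -411 (Y(T) = 3 - 1*414 = 3 - 414 = -411)
b = -113723/24722 (b = (-93013 + 206736)/(-24311 - 411) = 113723/(-24722) = 113723*(-1/24722) = -113723/24722 ≈ -4.6001)
b - √(I(h(17)) + 77749) = -113723/24722 - √(-299 + 77749) = -113723/24722 - √77450 = -113723/24722 - 5*√3098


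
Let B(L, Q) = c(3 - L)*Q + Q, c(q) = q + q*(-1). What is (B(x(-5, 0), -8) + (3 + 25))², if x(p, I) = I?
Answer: 400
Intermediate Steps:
c(q) = 0 (c(q) = q - q = 0)
B(L, Q) = Q (B(L, Q) = 0*Q + Q = 0 + Q = Q)
(B(x(-5, 0), -8) + (3 + 25))² = (-8 + (3 + 25))² = (-8 + 28)² = 20² = 400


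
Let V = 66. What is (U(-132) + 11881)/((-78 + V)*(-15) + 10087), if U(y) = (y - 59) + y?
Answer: 11558/10267 ≈ 1.1257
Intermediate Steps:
U(y) = -59 + 2*y (U(y) = (-59 + y) + y = -59 + 2*y)
(U(-132) + 11881)/((-78 + V)*(-15) + 10087) = ((-59 + 2*(-132)) + 11881)/((-78 + 66)*(-15) + 10087) = ((-59 - 264) + 11881)/(-12*(-15) + 10087) = (-323 + 11881)/(180 + 10087) = 11558/10267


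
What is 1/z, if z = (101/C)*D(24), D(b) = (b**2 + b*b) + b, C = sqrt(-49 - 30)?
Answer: I*sqrt(79)/118776 ≈ 7.4832e-5*I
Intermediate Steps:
C = I*sqrt(79) (C = sqrt(-79) = I*sqrt(79) ≈ 8.8882*I)
D(b) = b + 2*b**2 (D(b) = (b**2 + b**2) + b = 2*b**2 + b = b + 2*b**2)
z = -118776*I*sqrt(79)/79 (z = (101/((I*sqrt(79))))*(24*(1 + 2*24)) = (101*(-I*sqrt(79)/79))*(24*(1 + 48)) = (-101*I*sqrt(79)/79)*(24*49) = -101*I*sqrt(79)/79*1176 = -118776*I*sqrt(79)/79 ≈ -13363.0*I)
1/z = 1/(-118776*I*sqrt(79)/79) = I*sqrt(79)/118776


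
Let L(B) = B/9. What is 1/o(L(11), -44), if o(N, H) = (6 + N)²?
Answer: 81/4225 ≈ 0.019172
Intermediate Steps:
L(B) = B/9 (L(B) = B*(⅑) = B/9)
1/o(L(11), -44) = 1/((6 + (⅑)*11)²) = 1/((6 + 11/9)²) = 1/((65/9)²) = 1/(4225/81) = 81/4225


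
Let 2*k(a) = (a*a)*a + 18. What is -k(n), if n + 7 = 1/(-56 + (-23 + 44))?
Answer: 7057593/42875 ≈ 164.61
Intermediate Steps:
n = -246/35 (n = -7 + 1/(-56 + (-23 + 44)) = -7 + 1/(-56 + 21) = -7 + 1/(-35) = -7 - 1/35 = -246/35 ≈ -7.0286)
k(a) = 9 + a³/2 (k(a) = ((a*a)*a + 18)/2 = (a²*a + 18)/2 = (a³ + 18)/2 = (18 + a³)/2 = 9 + a³/2)
-k(n) = -(9 + (-246/35)³/2) = -(9 + (½)*(-14886936/42875)) = -(9 - 7443468/42875) = -1*(-7057593/42875) = 7057593/42875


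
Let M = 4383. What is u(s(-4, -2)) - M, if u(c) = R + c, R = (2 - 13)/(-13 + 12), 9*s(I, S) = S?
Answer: -39350/9 ≈ -4372.2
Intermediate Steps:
s(I, S) = S/9
R = 11 (R = -11/(-1) = -11*(-1) = 11)
u(c) = 11 + c
u(s(-4, -2)) - M = (11 + (1/9)*(-2)) - 1*4383 = (11 - 2/9) - 4383 = 97/9 - 4383 = -39350/9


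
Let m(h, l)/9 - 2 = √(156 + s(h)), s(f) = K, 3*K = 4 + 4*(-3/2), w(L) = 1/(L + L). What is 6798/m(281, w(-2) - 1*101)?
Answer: -2266/227 + 1133*√1398/681 ≈ 52.224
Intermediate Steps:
w(L) = 1/(2*L)
K = -⅔ (K = (4 + 4*(-3/2))/3 = (4 - 6)/3 = (⅓)*(-2) = -⅔ ≈ -0.66667)
s(f) = -⅔
m(h, l) = 18 + 3*√1398 (m(h, l) = 18 + 9*√(156 - ⅔) = 18 + 9*√(466/3) = 18 + 9*(√1398/3) = 18 + 3*√1398)
6798/m(281, w(-2) - 1*101) = 6798/(18 + 3*√1398)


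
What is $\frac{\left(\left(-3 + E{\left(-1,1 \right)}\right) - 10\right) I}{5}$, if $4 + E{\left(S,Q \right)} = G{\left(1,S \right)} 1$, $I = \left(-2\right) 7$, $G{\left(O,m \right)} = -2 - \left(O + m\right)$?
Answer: $\frac{266}{5} \approx 53.2$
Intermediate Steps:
$G{\left(O,m \right)} = -2 - O - m$ ($G{\left(O,m \right)} = -2 - \left(O + m\right) = -2 - O - m$)
$I = -14$
$E{\left(S,Q \right)} = -7 - S$ ($E{\left(S,Q \right)} = -4 + \left(-2 - 1 - S\right) 1 = -4 + \left(-3 - S\right) 1 = -4 - \left(3 + S\right) = -7 - S$)
$\frac{\left(\left(-3 + E{\left(-1,1 \right)}\right) - 10\right) I}{5} = \frac{\left(\left(-3 - 6\right) - 10\right) \left(-14\right)}{5} = \left(\left(-3 + \left(-7 + 1\right)\right) - 10\right) \left(-14\right) \frac{1}{5} = \left(\left(-3 - 6\right) - 10\right) \left(-14\right) \frac{1}{5} = \left(-9 - 10\right) \left(-14\right) \frac{1}{5} = \left(-19\right) \left(-14\right) \frac{1}{5} = 266 \cdot \frac{1}{5} = \frac{266}{5}$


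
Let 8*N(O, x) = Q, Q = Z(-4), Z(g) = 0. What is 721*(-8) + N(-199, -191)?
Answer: -5768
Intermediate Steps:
Q = 0
N(O, x) = 0 (N(O, x) = (1/8)*0 = 0)
721*(-8) + N(-199, -191) = 721*(-8) + 0 = -5768 + 0 = -5768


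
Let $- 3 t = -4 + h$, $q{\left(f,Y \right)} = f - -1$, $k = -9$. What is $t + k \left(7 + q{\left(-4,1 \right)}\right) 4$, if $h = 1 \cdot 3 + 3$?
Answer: $- \frac{434}{3} \approx -144.67$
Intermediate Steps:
$h = 6$ ($h = 3 + 3 = 6$)
$q{\left(f,Y \right)} = 1 + f$ ($q{\left(f,Y \right)} = f + 1 = 1 + f$)
$t = - \frac{2}{3}$ ($t = - \frac{-4 + 6}{3} = \left(- \frac{1}{3}\right) 2 = - \frac{2}{3} \approx -0.66667$)
$t + k \left(7 + q{\left(-4,1 \right)}\right) 4 = - \frac{2}{3} - 9 \left(7 + \left(1 - 4\right)\right) 4 = - \frac{2}{3} - 9 \left(7 - 3\right) 4 = - \frac{2}{3} - 9 \cdot 4 \cdot 4 = - \frac{2}{3} - 144 = - \frac{434}{3}$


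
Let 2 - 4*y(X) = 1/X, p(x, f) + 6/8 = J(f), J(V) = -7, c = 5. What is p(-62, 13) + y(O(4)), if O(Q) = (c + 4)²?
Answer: -1175/162 ≈ -7.2531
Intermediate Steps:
p(x, f) = -31/4 (p(x, f) = -¾ - 7 = -31/4)
O(Q) = 81 (O(Q) = (5 + 4)² = 9² = 81)
y(X) = ½ - 1/(4*X)
p(-62, 13) + y(O(4)) = -31/4 + (¼)*(-1 + 2*81)/81 = -31/4 + (¼)*(1/81)*(-1 + 162) = -31/4 + (¼)*(1/81)*161 = -31/4 + 161/324 = -1175/162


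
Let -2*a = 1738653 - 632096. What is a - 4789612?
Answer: -10685781/2 ≈ -5.3429e+6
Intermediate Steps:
a = -1106557/2 (a = -(1738653 - 632096)/2 = -½*1106557 = -1106557/2 ≈ -5.5328e+5)
a - 4789612 = -1106557/2 - 4789612 = -10685781/2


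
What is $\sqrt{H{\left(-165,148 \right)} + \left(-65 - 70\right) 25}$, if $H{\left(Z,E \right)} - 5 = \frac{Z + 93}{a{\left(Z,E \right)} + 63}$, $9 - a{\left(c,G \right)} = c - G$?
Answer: $\frac{i \sqrt{499545970}}{385} \approx 58.053 i$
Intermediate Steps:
$a{\left(c,G \right)} = 9 + G - c$ ($a{\left(c,G \right)} = 9 - \left(c - G\right) = 9 + \left(G - c\right) = 9 + G - c$)
$H{\left(Z,E \right)} = 5 + \frac{93 + Z}{72 + E - Z}$ ($H{\left(Z,E \right)} = 5 + \frac{Z + 93}{\left(9 + E - Z\right) + 63} = 5 + \frac{93 + Z}{72 + E - Z}$)
$\sqrt{H{\left(-165,148 \right)} + \left(-65 - 70\right) 25} = \sqrt{\frac{453 - -660 + 5 \cdot 148}{72 + 148 - -165} + \left(-65 - 70\right) 25} = \sqrt{\frac{453 + 660 + 740}{72 + 148 + 165} - 3375} = \sqrt{\frac{1}{385} \cdot 1853 - 3375} = \sqrt{\frac{1853}{385} - 3375} = \sqrt{- \frac{1297522}{385}} = \frac{i \sqrt{499545970}}{385}$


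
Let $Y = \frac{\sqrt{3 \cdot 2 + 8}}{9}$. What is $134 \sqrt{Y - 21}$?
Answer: $\frac{134 \sqrt{-189 + \sqrt{14}}}{3} \approx 607.96 i$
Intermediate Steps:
$Y = \frac{\sqrt{14}}{9}$ ($Y = \sqrt{6 + 8} \cdot \frac{1}{9} = \sqrt{14} \cdot \frac{1}{9} = \frac{\sqrt{14}}{9} \approx 0.41574$)
$134 \sqrt{Y - 21} = 134 \sqrt{\frac{\sqrt{14}}{9} - 21} = 134 \sqrt{-21 + \frac{\sqrt{14}}{9}}$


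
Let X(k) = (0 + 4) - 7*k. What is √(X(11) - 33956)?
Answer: 3*I*√3781 ≈ 184.47*I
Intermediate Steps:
X(k) = 4 - 7*k
√(X(11) - 33956) = √((4 - 7*11) - 33956) = √((4 - 77) - 33956) = √(-73 - 33956) = √(-34029) = 3*I*√3781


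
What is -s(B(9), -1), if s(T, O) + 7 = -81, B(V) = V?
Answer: 88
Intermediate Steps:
s(T, O) = -88 (s(T, O) = -7 - 81 = -88)
-s(B(9), -1) = -1*(-88) = 88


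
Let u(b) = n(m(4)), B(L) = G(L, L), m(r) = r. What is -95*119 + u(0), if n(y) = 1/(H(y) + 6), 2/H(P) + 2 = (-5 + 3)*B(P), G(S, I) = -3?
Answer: -146963/13 ≈ -11305.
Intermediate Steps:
B(L) = -3
H(P) = ½ (H(P) = 2/(-2 + (-5 + 3)*(-3)) = 2/(-2 - 2*(-3)) = 2/(-2 + 6) = 2/4 = 2*(¼) = ½)
n(y) = 2/13 (n(y) = 1/(½ + 6) = 1/(13/2) = 2/13)
u(b) = 2/13
-95*119 + u(0) = -95*119 + 2/13 = -11305 + 2/13 = -146963/13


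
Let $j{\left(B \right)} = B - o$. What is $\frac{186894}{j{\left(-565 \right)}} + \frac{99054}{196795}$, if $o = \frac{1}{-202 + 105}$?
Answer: $- \frac{593702083899}{1797525530} \approx -330.29$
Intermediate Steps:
$o = - \frac{1}{97}$ ($o = \frac{1}{-97} = - \frac{1}{97} \approx -0.010309$)
$j{\left(B \right)} = \frac{1}{97} + B$ ($j{\left(B \right)} = B - - \frac{1}{97} = B + \frac{1}{97} = \frac{1}{97} + B$)
$\frac{186894}{j{\left(-565 \right)}} + \frac{99054}{196795} = \frac{186894}{\frac{1}{97} - 565} + \frac{99054}{196795} = \frac{186894}{- \frac{54804}{97}} + 99054 \cdot \frac{1}{196795} = 186894 \left(- \frac{97}{54804}\right) + \frac{99054}{196795} = - \frac{3021453}{9134} + \frac{99054}{196795} = - \frac{593702083899}{1797525530}$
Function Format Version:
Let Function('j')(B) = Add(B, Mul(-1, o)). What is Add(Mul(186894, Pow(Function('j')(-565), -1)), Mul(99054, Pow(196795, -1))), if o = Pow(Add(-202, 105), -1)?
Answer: Rational(-593702083899, 1797525530) ≈ -330.29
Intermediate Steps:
o = Rational(-1, 97) (o = Pow(-97, -1) = Rational(-1, 97) ≈ -0.010309)
Function('j')(B) = Add(Rational(1, 97), B) (Function('j')(B) = Add(B, Mul(-1, Rational(-1, 97))) = Add(B, Rational(1, 97)) = Add(Rational(1, 97), B))
Add(Mul(186894, Pow(Function('j')(-565), -1)), Mul(99054, Pow(196795, -1))) = Add(Mul(186894, Pow(Add(Rational(1, 97), -565), -1)), Mul(99054, Pow(196795, -1))) = Add(Mul(186894, Pow(Rational(-54804, 97), -1)), Mul(99054, Rational(1, 196795))) = Add(Mul(186894, Rational(-97, 54804)), Rational(99054, 196795)) = Add(Rational(-3021453, 9134), Rational(99054, 196795)) = Rational(-593702083899, 1797525530)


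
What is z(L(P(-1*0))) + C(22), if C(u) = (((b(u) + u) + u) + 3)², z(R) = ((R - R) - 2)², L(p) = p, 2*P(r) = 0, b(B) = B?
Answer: 4765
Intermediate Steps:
P(r) = 0 (P(r) = (½)*0 = 0)
z(R) = 4 (z(R) = (0 - 2)² = (-2)² = 4)
C(u) = (3 + 3*u)² (C(u) = (((u + u) + u) + 3)² = ((2*u + u) + 3)² = (3*u + 3)² = (3 + 3*u)²)
z(L(P(-1*0))) + C(22) = 4 + 9*(1 + 22)² = 4 + 9*23² = 4 + 9*529 = 4 + 4761 = 4765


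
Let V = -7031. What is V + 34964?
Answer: 27933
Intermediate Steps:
V + 34964 = -7031 + 34964 = 27933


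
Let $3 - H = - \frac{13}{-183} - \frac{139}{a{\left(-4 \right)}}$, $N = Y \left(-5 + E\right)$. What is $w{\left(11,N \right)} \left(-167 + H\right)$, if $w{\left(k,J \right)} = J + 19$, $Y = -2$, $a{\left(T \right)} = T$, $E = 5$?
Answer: $- \frac{2765203}{732} \approx -3777.6$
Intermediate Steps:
$N = 0$ ($N = - 2 \left(-5 + 5\right) = \left(-2\right) 0 = 0$)
$w{\left(k,J \right)} = 19 + J$
$H = - \frac{23293}{732}$ ($H = 3 - \left(- \frac{13}{-183} - \frac{139}{-4}\right) = 3 - \left(\left(-13\right) \left(- \frac{1}{183}\right) - - \frac{139}{4}\right) = 3 - \left(\frac{13}{183} + \frac{139}{4}\right) = 3 - \frac{25489}{732} = - \frac{23293}{732} \approx -31.821$)
$w{\left(11,N \right)} \left(-167 + H\right) = \left(19 + 0\right) \left(-167 - \frac{23293}{732}\right) = 19 \left(- \frac{145537}{732}\right) = - \frac{2765203}{732}$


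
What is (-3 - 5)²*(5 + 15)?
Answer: 1280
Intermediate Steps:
(-3 - 5)²*(5 + 15) = (-8)²*20 = 64*20 = 1280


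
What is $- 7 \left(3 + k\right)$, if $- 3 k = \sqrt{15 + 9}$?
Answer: $-21 + \frac{14 \sqrt{6}}{3} \approx -9.569$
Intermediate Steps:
$k = - \frac{2 \sqrt{6}}{3}$ ($k = - \frac{\sqrt{15 + 9}}{3} = - \frac{\sqrt{24}}{3} = - \frac{2 \sqrt{6}}{3} \approx -1.633$)
$- 7 \left(3 + k\right) = - 7 \left(3 - \frac{2 \sqrt{6}}{3}\right) = -21 + \frac{14 \sqrt{6}}{3}$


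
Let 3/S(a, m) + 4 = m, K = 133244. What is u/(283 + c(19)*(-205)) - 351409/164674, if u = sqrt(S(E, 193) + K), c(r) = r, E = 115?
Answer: -351409/164674 - sqrt(58760611)/75852 ≈ -2.2350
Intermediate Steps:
S(a, m) = 3/(-4 + m)
u = sqrt(58760611)/21 (u = sqrt(3/(-4 + 193) + 133244) = sqrt(3/189 + 133244) = sqrt(3*(1/189) + 133244) = sqrt(1/63 + 133244) = sqrt(8394373/63) = sqrt(58760611)/21 ≈ 365.03)
u/(283 + c(19)*(-205)) - 351409/164674 = (sqrt(58760611)/21)/(283 + 19*(-205)) - 351409/164674 = (sqrt(58760611)/21)/(283 - 3895) - 351409*1/164674 = (sqrt(58760611)/21)/(-3612) - 351409/164674 = (sqrt(58760611)/21)*(-1/3612) - 351409/164674 = -sqrt(58760611)/75852 - 351409/164674 = -351409/164674 - sqrt(58760611)/75852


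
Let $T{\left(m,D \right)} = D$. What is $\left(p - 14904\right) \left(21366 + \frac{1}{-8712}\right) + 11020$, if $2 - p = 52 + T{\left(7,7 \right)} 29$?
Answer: $- \frac{2821236931547}{8712} \approx -3.2383 \cdot 10^{8}$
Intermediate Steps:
$p = -253$ ($p = 2 - \left(52 + 7 \cdot 29\right) = 2 - \left(52 + 203\right) = 2 - 255 = -253$)
$\left(p - 14904\right) \left(21366 + \frac{1}{-8712}\right) + 11020 = \left(-253 - 14904\right) \left(21366 + \frac{1}{-8712}\right) + 11020 = - 15157 \left(21366 - \frac{1}{8712}\right) + 11020 = \left(-15157\right) \frac{186140591}{8712} + 11020 = - \frac{2821332937787}{8712} + 11020 = - \frac{2821236931547}{8712}$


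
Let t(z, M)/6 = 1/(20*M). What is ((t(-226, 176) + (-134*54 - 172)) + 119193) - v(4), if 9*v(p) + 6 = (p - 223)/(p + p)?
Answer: 590244389/5280 ≈ 1.1179e+5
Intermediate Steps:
v(p) = -⅔ + (-223 + p)/(18*p) (v(p) = -⅔ + ((p - 223)/(p + p))/9 = -⅔ + ((-223 + p)/((2*p)))/9 = -⅔ + ((-223 + p)*(1/(2*p)))/9 = -⅔ + ((-223 + p)/(2*p))/9 = -⅔ + (-223 + p)/(18*p))
t(z, M) = 3/(10*M) (t(z, M) = 6/((20*M)) = 6*(1/(20*M)) = 3/(10*M))
((t(-226, 176) + (-134*54 - 172)) + 119193) - v(4) = (((3/10)/176 + (-134*54 - 172)) + 119193) - (-223 - 11*4)/(18*4) = (((3/10)*(1/176) + (-7236 - 172)) + 119193) - (-223 - 44)/(18*4) = ((3/1760 - 7408) + 119193) - (-267)/(18*4) = (-13038077/1760 + 119193) - 1*(-89/24) = 196741603/1760 + 89/24 = 590244389/5280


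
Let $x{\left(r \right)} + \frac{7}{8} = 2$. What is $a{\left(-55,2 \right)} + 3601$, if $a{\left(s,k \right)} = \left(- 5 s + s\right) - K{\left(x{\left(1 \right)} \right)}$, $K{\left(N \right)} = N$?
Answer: $\frac{30559}{8} \approx 3819.9$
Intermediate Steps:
$x{\left(r \right)} = \frac{9}{8}$ ($x{\left(r \right)} = - \frac{7}{8} + 2 = \frac{9}{8}$)
$a{\left(s,k \right)} = - \frac{9}{8} - 4 s$ ($a{\left(s,k \right)} = \left(- 5 s + s\right) - \frac{9}{8} = - 4 s - \frac{9}{8} = - \frac{9}{8} - 4 s$)
$a{\left(-55,2 \right)} + 3601 = \left(- \frac{9}{8} - -220\right) + 3601 = \left(- \frac{9}{8} + 220\right) + 3601 = \frac{1751}{8} + 3601 = \frac{30559}{8}$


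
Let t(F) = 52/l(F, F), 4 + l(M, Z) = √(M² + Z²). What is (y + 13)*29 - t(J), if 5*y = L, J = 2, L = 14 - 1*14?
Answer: 403 + 13*√2 ≈ 421.38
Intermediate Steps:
L = 0 (L = 14 - 14 = 0)
y = 0 (y = (⅕)*0 = 0)
l(M, Z) = -4 + √(M² + Z²)
t(F) = 52/(-4 + √2*√(F²)) (t(F) = 52/(-4 + √(F² + F²)) = 52/(-4 + √(2*F²)) = 52/(-4 + √2*√(F²)))
(y + 13)*29 - t(J) = (0 + 13)*29 - 52/(-4 + √2*√(2²)) = 13*29 - 52/(-4 + √2*√4) = 377 - 52/(-4 + √2*2) = 377 - 52/(-4 + 2*√2)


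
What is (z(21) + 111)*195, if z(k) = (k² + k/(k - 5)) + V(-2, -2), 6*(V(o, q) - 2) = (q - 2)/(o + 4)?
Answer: 1731535/16 ≈ 1.0822e+5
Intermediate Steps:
V(o, q) = 2 + (-2 + q)/(6*(4 + o)) (V(o, q) = 2 + ((q - 2)/(o + 4))/6 = 2 + ((-2 + q)/(4 + o))/6 = 2 + (-2 + q)/(6*(4 + o)))
z(k) = 5/3 + k² + k/(-5 + k) (z(k) = (k² + k/(k - 5)) + (46 - 2 + 12*(-2))/(6*(4 - 2)) = (k² + k/(-5 + k)) + (⅙)*(46 - 2 - 24)/2 = (k² + k/(-5 + k)) + (⅙)*(½)*20 = (k² + k/(-5 + k)) + 5/3 = 5/3 + k² + k/(-5 + k))
(z(21) + 111)*195 = ((-25 - 15*21² + 3*21³ + 8*21)/(3*(-5 + 21)) + 111)*195 = ((⅓)*(-25 - 15*441 + 3*9261 + 168)/16 + 111)*195 = ((⅓)*(1/16)*(-25 - 6615 + 27783 + 168) + 111)*195 = ((⅓)*(1/16)*21311 + 111)*195 = (21311/48 + 111)*195 = (26639/48)*195 = 1731535/16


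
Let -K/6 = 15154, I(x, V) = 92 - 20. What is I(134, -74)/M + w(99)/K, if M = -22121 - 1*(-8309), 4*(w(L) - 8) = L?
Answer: -2332957/418614096 ≈ -0.0055730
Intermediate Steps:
I(x, V) = 72
K = -90924 (K = -6*15154 = -90924)
w(L) = 8 + L/4
M = -13812 (M = -22121 + 8309 = -13812)
I(134, -74)/M + w(99)/K = 72/(-13812) + (8 + (¼)*99)/(-90924) = 72*(-1/13812) + (8 + 99/4)*(-1/90924) = -6/1151 + (131/4)*(-1/90924) = -6/1151 - 131/363696 = -2332957/418614096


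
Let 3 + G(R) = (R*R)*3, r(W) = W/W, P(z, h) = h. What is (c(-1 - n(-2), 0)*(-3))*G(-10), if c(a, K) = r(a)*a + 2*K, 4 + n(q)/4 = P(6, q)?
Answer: -20493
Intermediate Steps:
n(q) = -16 + 4*q
r(W) = 1
G(R) = -3 + 3*R² (G(R) = -3 + (R*R)*3 = -3 + R²*3 = -3 + 3*R²)
c(a, K) = a + 2*K (c(a, K) = 1*a + 2*K = a + 2*K)
(c(-1 - n(-2), 0)*(-3))*G(-10) = (((-1 - (-16 + 4*(-2))) + 2*0)*(-3))*(-3 + 3*(-10)²) = (((-1 - (-16 - 8)) + 0)*(-3))*(-3 + 3*100) = (((-1 - 1*(-24)) + 0)*(-3))*(-3 + 300) = (((-1 + 24) + 0)*(-3))*297 = ((23 + 0)*(-3))*297 = (23*(-3))*297 = -69*297 = -20493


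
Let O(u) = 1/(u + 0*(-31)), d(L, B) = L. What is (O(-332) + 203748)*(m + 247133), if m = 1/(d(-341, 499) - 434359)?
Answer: 1453388798555262833/28864080 ≈ 5.0353e+10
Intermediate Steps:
O(u) = 1/u (O(u) = 1/(u + 0) = 1/u)
m = -1/434700 (m = 1/(-341 - 434359) = 1/(-434700) = -1/434700 ≈ -2.3004e-6)
(O(-332) + 203748)*(m + 247133) = (1/(-332) + 203748)*(-1/434700 + 247133) = (-1/332 + 203748)*(107428715099/434700) = (67644335/332)*(107428715099/434700) = 1453388798555262833/28864080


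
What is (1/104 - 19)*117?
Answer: -17775/8 ≈ -2221.9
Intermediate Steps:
(1/104 - 19)*117 = -1975/104*117 = -17775/8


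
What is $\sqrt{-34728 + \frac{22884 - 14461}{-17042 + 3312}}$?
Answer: $\frac{i \sqrt{6546791638990}}{13730} \approx 186.36 i$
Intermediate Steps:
$\sqrt{-34728 + \frac{22884 - 14461}{-17042 + 3312}} = \sqrt{-34728 + \frac{8423}{-13730}} = \sqrt{-34728 + 8423 \left(- \frac{1}{13730}\right)} = \sqrt{-34728 - \frac{8423}{13730}} = \sqrt{- \frac{476823863}{13730}} = \frac{i \sqrt{6546791638990}}{13730}$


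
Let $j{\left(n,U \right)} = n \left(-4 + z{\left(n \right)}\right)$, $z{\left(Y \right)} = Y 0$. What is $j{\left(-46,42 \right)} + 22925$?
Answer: $23109$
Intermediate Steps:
$z{\left(Y \right)} = 0$
$j{\left(n,U \right)} = - 4 n$ ($j{\left(n,U \right)} = n \left(-4 + 0\right) = n \left(-4\right) = - 4 n$)
$j{\left(-46,42 \right)} + 22925 = \left(-4\right) \left(-46\right) + 22925 = 184 + 22925 = 23109$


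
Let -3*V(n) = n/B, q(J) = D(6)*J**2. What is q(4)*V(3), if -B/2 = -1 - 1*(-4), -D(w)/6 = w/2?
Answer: -48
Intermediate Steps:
D(w) = -3*w (D(w) = -6*w/2 = -3*w)
q(J) = -18*J**2 (q(J) = (-3*6)*J**2 = -18*J**2)
B = -6 (B = -2*(-1 - 1*(-4)) = -2*(-1 + 4) = -2*3 = -6)
V(n) = n/18 (V(n) = -n/(3*(-6)) = -n*(-1)/(3*6) = -(-1)*n/18 = n/18)
q(4)*V(3) = (-18*4**2)*((1/18)*3) = -18*16*(1/6) = -288*1/6 = -48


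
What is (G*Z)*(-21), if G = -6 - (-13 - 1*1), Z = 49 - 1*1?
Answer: -8064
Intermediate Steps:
Z = 48 (Z = 49 - 1 = 48)
G = 8 (G = -6 - (-13 - 1) = -6 - 1*(-14) = -6 + 14 = 8)
(G*Z)*(-21) = (8*48)*(-21) = 384*(-21) = -8064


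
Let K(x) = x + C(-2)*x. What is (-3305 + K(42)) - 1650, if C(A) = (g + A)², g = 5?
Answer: -4535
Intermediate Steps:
C(A) = (5 + A)²
K(x) = 10*x (K(x) = x + (5 - 2)²*x = x + 3²*x = x + 9*x = 10*x)
(-3305 + K(42)) - 1650 = (-3305 + 10*42) - 1650 = (-3305 + 420) - 1650 = -2885 - 1650 = -4535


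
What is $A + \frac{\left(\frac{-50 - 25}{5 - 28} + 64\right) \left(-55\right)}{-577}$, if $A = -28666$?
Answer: $- \frac{380341401}{13271} \approx -28660.0$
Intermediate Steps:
$A + \frac{\left(\frac{-50 - 25}{5 - 28} + 64\right) \left(-55\right)}{-577} = -28666 + \frac{\left(\frac{-50 - 25}{5 - 28} + 64\right) \left(-55\right)}{-577} = -28666 + \left(- \frac{75}{-23} + 64\right) \left(-55\right) \left(- \frac{1}{577}\right) = -28666 + \left(\left(-75\right) \left(- \frac{1}{23}\right) + 64\right) \left(-55\right) \left(- \frac{1}{577}\right) = -28666 + \left(\frac{75}{23} + 64\right) \left(-55\right) \left(- \frac{1}{577}\right) = -28666 + \frac{1547}{23} \left(-55\right) \left(- \frac{1}{577}\right) = -28666 - - \frac{85085}{13271} = -28666 + \frac{85085}{13271} = - \frac{380341401}{13271}$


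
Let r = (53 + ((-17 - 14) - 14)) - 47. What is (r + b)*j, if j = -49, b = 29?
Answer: 490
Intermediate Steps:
r = -39 (r = (53 + (-31 - 14)) - 47 = (53 - 45) - 47 = 8 - 47 = -39)
(r + b)*j = (-39 + 29)*(-49) = -10*(-49) = 490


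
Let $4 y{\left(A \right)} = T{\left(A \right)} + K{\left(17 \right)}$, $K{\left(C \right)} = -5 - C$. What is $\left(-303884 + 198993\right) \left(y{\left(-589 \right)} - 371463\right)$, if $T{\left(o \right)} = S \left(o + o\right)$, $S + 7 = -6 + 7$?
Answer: $\frac{77556720073}{2} \approx 3.8778 \cdot 10^{10}$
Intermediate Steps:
$S = -6$ ($S = -7 + \left(-6 + 7\right) = -7 + 1 = -6$)
$T{\left(o \right)} = - 12 o$ ($T{\left(o \right)} = - 6 \left(o + o\right) = - 6 \cdot 2 o = - 12 o$)
$y{\left(A \right)} = - \frac{11}{2} - 3 A$ ($y{\left(A \right)} = \frac{- 12 A - 22}{4} = \frac{-22 - 12 A}{4} = - \frac{11}{2} - 3 A$)
$\left(-303884 + 198993\right) \left(y{\left(-589 \right)} - 371463\right) = \left(-303884 + 198993\right) \left(\left(- \frac{11}{2} - -1767\right) - 371463\right) = - 104891 \left(\left(- \frac{11}{2} + 1767\right) - 371463\right) = - 104891 \left(\frac{3523}{2} - 371463\right) = \left(-104891\right) \left(- \frac{739403}{2}\right) = \frac{77556720073}{2}$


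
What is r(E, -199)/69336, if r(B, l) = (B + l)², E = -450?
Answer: 421201/69336 ≈ 6.0748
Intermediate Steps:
r(E, -199)/69336 = (-450 - 199)²/69336 = (-649)²*(1/69336) = 421201*(1/69336) = 421201/69336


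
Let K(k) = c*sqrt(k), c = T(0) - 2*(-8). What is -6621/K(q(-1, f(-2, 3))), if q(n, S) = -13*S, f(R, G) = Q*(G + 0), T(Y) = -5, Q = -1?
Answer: -2207*sqrt(39)/143 ≈ -96.383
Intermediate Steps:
f(R, G) = -G (f(R, G) = -(G + 0) = -G)
c = 11 (c = -5 - 2*(-8) = -5 + 16 = 11)
K(k) = 11*sqrt(k)
-6621/K(q(-1, f(-2, 3))) = -6621*sqrt(39)/429 = -2207*sqrt(39)/143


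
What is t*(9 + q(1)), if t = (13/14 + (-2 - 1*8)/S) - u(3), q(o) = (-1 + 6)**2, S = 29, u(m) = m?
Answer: -16677/203 ≈ -82.153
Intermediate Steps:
q(o) = 25 (q(o) = 5**2 = 25)
t = -981/406 (t = (13/14 + (-2 - 1*8)/29) - 1*3 = (13*(1/14) + (-2 - 8)*(1/29)) - 3 = (13/14 - 10*1/29) - 3 = (13/14 - 10/29) - 3 = 237/406 - 3 = -981/406 ≈ -2.4163)
t*(9 + q(1)) = -981*(9 + 25)/406 = -981/406*34 = -16677/203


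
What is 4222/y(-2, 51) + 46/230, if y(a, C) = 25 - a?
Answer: 21137/135 ≈ 156.57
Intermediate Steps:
4222/y(-2, 51) + 46/230 = 4222/(25 - 1*(-2)) + 46/230 = 4222/(25 + 2) + 46*(1/230) = 4222/27 + ⅕ = 21137/135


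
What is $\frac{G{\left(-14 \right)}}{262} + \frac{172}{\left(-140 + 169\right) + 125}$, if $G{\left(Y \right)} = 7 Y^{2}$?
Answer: $\frac{64088}{10087} \approx 6.3535$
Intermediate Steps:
$\frac{G{\left(-14 \right)}}{262} + \frac{172}{\left(-140 + 169\right) + 125} = \frac{7 \left(-14\right)^{2}}{262} + \frac{172}{\left(-140 + 169\right) + 125} = 7 \cdot 196 \cdot \frac{1}{262} + \frac{172}{29 + 125} = 1372 \cdot \frac{1}{262} + \frac{172}{154} = \frac{686}{131} + 172 \cdot \frac{1}{154} = \frac{686}{131} + \frac{86}{77} = \frac{64088}{10087}$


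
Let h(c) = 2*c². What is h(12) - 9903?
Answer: -9615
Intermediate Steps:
h(12) - 9903 = 2*12² - 9903 = 2*144 - 9903 = 288 - 9903 = -9615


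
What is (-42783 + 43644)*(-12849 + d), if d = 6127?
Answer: -5787642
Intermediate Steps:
(-42783 + 43644)*(-12849 + d) = (-42783 + 43644)*(-12849 + 6127) = 861*(-6722) = -5787642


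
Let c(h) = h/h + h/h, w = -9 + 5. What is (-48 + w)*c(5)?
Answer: -104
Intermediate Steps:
w = -4
c(h) = 2 (c(h) = 1 + 1 = 2)
(-48 + w)*c(5) = (-48 - 4)*2 = -52*2 = -104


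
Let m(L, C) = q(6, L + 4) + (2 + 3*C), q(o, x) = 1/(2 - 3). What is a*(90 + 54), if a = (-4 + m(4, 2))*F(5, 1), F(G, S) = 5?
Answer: 2160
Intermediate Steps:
q(o, x) = -1 (q(o, x) = 1/(-1) = -1)
m(L, C) = 1 + 3*C (m(L, C) = -1 + (2 + 3*C) = 1 + 3*C)
a = 15 (a = (-4 + (1 + 3*2))*5 = (-4 + (1 + 6))*5 = (-4 + 7)*5 = 3*5 = 15)
a*(90 + 54) = 15*(90 + 54) = 15*144 = 2160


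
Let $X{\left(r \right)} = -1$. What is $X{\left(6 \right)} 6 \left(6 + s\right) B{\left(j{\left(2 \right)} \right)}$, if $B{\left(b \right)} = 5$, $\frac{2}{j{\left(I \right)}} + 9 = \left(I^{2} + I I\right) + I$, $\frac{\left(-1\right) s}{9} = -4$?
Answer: $-1260$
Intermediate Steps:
$s = 36$ ($s = \left(-9\right) \left(-4\right) = 36$)
$j{\left(I \right)} = \frac{2}{-9 + I + 2 I^{2}}$ ($j{\left(I \right)} = \frac{2}{-9 + \left(\left(I^{2} + I I\right) + I\right)} = \frac{2}{-9 + \left(\left(I^{2} + I^{2}\right) + I\right)} = \frac{2}{-9 + \left(2 I^{2} + I\right)} = \frac{2}{-9 + \left(I + 2 I^{2}\right)} = \frac{2}{-9 + I + 2 I^{2}}$)
$X{\left(6 \right)} 6 \left(6 + s\right) B{\left(j{\left(2 \right)} \right)} = - 6 \left(6 + 36\right) 5 = - 6 \cdot 42 \cdot 5 = \left(-1\right) 252 \cdot 5 = \left(-252\right) 5 = -1260$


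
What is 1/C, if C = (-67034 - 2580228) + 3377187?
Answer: 1/729925 ≈ 1.3700e-6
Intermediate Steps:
C = 729925 (C = -2647262 + 3377187 = 729925)
1/C = 1/729925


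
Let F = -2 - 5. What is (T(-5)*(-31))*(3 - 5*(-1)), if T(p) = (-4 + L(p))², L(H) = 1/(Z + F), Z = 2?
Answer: -109368/25 ≈ -4374.7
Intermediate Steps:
F = -7
L(H) = -⅕ (L(H) = 1/(2 - 7) = 1/(-5) = -⅕)
T(p) = 441/25 (T(p) = (-4 - ⅕)² = (-21/5)² = 441/25)
(T(-5)*(-31))*(3 - 5*(-1)) = ((441/25)*(-31))*(3 - 5*(-1)) = -13671*(3 + 5)/25 = -13671/25*8 = -109368/25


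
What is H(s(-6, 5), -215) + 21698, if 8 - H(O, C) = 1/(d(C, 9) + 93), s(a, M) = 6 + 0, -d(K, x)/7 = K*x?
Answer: 296026427/13638 ≈ 21706.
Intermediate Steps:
d(K, x) = -7*K*x
s(a, M) = 6
H(O, C) = 8 - 1/(93 - 63*C) (H(O, C) = 8 - 1/(-7*C*9 + 93) = 8 - 1/(-63*C + 93) = 8 - 1/(93 - 63*C))
H(s(-6, 5), -215) + 21698 = (-743 + 504*(-215))/(3*(-31 + 21*(-215))) + 21698 = (-743 - 108360)/(3*(-31 - 4515)) + 21698 = (⅓)*(-109103)/(-4546) + 21698 = (⅓)*(-1/4546)*(-109103) + 21698 = 109103/13638 + 21698 = 296026427/13638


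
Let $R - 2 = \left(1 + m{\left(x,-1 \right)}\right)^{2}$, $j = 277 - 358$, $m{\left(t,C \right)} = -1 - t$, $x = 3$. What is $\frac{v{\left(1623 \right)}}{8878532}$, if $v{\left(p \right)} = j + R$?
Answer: $- \frac{35}{4439266} \approx -7.8842 \cdot 10^{-6}$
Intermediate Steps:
$j = -81$
$R = 11$ ($R = 2 + \left(1 - 4\right)^{2} = 2 + \left(-3\right)^{2} = 2 + 9 = 11$)
$v{\left(p \right)} = -70$ ($v{\left(p \right)} = -81 + 11 = -70$)
$\frac{v{\left(1623 \right)}}{8878532} = - \frac{70}{8878532} = \left(-70\right) \frac{1}{8878532} = - \frac{35}{4439266}$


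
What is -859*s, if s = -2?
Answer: 1718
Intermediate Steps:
-859*s = -859*(-2) = 1718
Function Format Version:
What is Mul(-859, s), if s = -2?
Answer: 1718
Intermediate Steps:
Mul(-859, s) = Mul(-859, -2) = 1718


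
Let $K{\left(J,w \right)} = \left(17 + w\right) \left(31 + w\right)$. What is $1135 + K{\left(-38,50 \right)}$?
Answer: $6562$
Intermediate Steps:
$1135 + K{\left(-38,50 \right)} = 1135 + \left(527 + 50^{2} + 48 \cdot 50\right) = 1135 + \left(527 + 2500 + 2400\right) = 1135 + 5427 = 6562$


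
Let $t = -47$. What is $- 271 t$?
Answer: $12737$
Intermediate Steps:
$- 271 t = \left(-271\right) \left(-47\right) = 12737$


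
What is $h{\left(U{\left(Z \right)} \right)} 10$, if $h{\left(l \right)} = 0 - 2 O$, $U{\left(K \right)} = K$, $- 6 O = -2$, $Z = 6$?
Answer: $- \frac{20}{3} \approx -6.6667$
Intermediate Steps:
$O = \frac{1}{3}$ ($O = \left(- \frac{1}{6}\right) \left(-2\right) = \frac{1}{3} \approx 0.33333$)
$h{\left(l \right)} = - \frac{2}{3}$ ($h{\left(l \right)} = 0 - \frac{2}{3} = - \frac{2}{3}$)
$h{\left(U{\left(Z \right)} \right)} 10 = \left(- \frac{2}{3}\right) 10 = - \frac{20}{3}$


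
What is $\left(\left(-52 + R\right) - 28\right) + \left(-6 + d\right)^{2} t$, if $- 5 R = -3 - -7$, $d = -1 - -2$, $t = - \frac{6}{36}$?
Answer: $- \frac{2549}{30} \approx -84.967$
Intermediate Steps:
$t = - \frac{1}{6}$ ($t = \left(-6\right) \frac{1}{36} = - \frac{1}{6} \approx -0.16667$)
$d = 1$ ($d = -1 + 2 = 1$)
$R = - \frac{4}{5}$ ($R = - \frac{-3 - -7}{5} = - \frac{-3 + 7}{5} = \left(- \frac{1}{5}\right) 4 = - \frac{4}{5} \approx -0.8$)
$\left(\left(-52 + R\right) - 28\right) + \left(-6 + d\right)^{2} t = \left(\left(-52 - \frac{4}{5}\right) - 28\right) + \left(-6 + 1\right)^{2} \left(- \frac{1}{6}\right) = \left(- \frac{264}{5} - 28\right) + \left(-5\right)^{2} \left(- \frac{1}{6}\right) = - \frac{404}{5} + 25 \left(- \frac{1}{6}\right) = - \frac{404}{5} - \frac{25}{6} = - \frac{2549}{30}$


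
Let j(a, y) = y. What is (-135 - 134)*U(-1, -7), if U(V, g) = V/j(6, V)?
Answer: -269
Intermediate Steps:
U(V, g) = 1 (U(V, g) = V/V = 1)
(-135 - 134)*U(-1, -7) = (-135 - 134)*1 = -269*1 = -269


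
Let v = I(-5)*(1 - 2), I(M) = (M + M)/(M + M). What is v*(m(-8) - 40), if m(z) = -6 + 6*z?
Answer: 94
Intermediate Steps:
I(M) = 1 (I(M) = (2*M)/((2*M)) = (2*M)*(1/(2*M)) = 1)
v = -1 (v = 1*(1 - 2) = 1*(-1) = -1)
v*(m(-8) - 40) = -((-6 + 6*(-8)) - 40) = -((-6 - 48) - 40) = -(-54 - 40) = -1*(-94) = 94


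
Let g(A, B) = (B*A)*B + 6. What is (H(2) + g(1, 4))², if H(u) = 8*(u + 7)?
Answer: 8836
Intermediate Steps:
g(A, B) = 6 + A*B² (g(A, B) = (A*B)*B + 6 = A*B² + 6 = 6 + A*B²)
H(u) = 56 + 8*u (H(u) = 8*(7 + u) = 56 + 8*u)
(H(2) + g(1, 4))² = ((56 + 8*2) + (6 + 1*4²))² = ((56 + 16) + (6 + 1*16))² = (72 + (6 + 16))² = (72 + 22)² = 94² = 8836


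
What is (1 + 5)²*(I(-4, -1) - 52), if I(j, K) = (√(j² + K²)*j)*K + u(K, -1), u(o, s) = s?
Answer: -1908 + 144*√17 ≈ -1314.3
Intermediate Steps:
I(j, K) = -1 + K*j*√(K² + j²) (I(j, K) = (√(j² + K²)*j)*K - 1 = (√(K² + j²)*j)*K - 1 = (j*√(K² + j²))*K - 1 = K*j*√(K² + j²) - 1 = -1 + K*j*√(K² + j²))
(1 + 5)²*(I(-4, -1) - 52) = (1 + 5)²*((-1 - 1*(-4)*√((-1)² + (-4)²)) - 52) = 6²*((-1 - 1*(-4)*√(1 + 16)) - 52) = 36*((-1 - 1*(-4)*√17) - 52) = 36*((-1 + 4*√17) - 52) = 36*(-53 + 4*√17) = -1908 + 144*√17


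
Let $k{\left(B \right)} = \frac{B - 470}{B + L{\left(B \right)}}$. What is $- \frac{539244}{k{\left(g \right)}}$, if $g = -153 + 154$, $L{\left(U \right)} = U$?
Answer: $\frac{1078488}{469} \approx 2299.5$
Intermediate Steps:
$g = 1$
$k{\left(B \right)} = \frac{-470 + B}{2 B}$ ($k{\left(B \right)} = \frac{B - 470}{B + B} = \frac{-470 + B}{2 B}$)
$- \frac{539244}{k{\left(g \right)}} = - \frac{539244}{\frac{1}{2} \cdot 1^{-1} \left(-470 + 1\right)} = - \frac{539244}{\frac{1}{2} \cdot 1 \left(-469\right)} = - \frac{539244}{- \frac{469}{2}} = \left(-539244\right) \left(- \frac{2}{469}\right) = \frac{1078488}{469}$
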